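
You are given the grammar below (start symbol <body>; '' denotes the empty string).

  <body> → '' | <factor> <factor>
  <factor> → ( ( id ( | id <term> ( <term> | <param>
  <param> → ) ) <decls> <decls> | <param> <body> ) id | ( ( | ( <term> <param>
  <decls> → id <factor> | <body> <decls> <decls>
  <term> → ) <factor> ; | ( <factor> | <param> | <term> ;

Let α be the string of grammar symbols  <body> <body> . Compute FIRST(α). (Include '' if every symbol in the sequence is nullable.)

Add FIRST(<body>)\{''} = { (, ), id }; <body> is nullable, continue.
Add FIRST(<body>)\{''} = { (, ), id }; <body> is nullable, continue.
Every symbol is nullable, so include ''.

{ (, ), id, '' }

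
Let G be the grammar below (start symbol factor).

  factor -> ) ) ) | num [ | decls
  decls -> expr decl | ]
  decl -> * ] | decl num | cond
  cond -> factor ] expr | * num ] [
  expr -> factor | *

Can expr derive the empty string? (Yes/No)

No

No nonterminal in this grammar is nullable.
No production of expr has an RHS whose symbols are all nullable, so expr is not nullable.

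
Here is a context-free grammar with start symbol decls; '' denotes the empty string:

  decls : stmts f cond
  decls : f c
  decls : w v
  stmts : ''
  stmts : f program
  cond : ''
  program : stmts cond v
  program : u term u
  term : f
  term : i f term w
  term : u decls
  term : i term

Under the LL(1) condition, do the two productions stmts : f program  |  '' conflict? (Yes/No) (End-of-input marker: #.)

FIRST(f program) = { f } and FIRST('') = { '' }.
The second alternative is nullable and FOLLOW(stmts) = { f, v } shares f with FIRST of the first — conflict.

Yes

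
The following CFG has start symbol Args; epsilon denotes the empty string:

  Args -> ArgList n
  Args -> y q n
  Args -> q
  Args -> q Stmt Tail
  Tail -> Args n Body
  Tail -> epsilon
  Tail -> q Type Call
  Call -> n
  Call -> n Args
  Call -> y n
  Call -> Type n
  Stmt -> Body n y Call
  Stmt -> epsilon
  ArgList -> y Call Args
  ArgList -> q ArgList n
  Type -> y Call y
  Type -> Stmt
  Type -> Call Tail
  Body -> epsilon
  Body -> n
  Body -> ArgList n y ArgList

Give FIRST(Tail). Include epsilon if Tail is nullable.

From Tail -> Args n Body: add FIRST(Args) = { q, y }.
Tail -> epsilon contributes epsilon.
Tail -> q Type Call contributes {q}.
Union: FIRST(Tail) = { q, y, epsilon }.

{ q, y, epsilon }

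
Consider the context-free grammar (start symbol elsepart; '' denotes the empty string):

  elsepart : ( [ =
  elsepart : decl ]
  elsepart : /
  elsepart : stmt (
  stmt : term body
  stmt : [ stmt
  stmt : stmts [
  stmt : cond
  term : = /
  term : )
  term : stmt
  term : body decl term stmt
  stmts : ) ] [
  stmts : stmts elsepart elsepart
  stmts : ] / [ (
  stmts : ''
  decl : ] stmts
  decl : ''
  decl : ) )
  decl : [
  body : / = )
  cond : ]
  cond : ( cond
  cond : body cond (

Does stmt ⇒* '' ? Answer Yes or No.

No

Nullable nonterminals: decl, stmts.
No production of stmt has an RHS whose symbols are all nullable, so stmt is not nullable.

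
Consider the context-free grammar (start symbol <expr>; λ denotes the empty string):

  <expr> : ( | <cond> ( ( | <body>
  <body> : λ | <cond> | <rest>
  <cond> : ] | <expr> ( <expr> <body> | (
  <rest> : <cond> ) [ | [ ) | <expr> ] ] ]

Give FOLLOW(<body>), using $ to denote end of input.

{ $, (, ), [, ] }

In <expr> : <body>: <body> is at the end, add FOLLOW(<expr>) = { $, (, ), [, ] }.
In <cond> : <expr> ( <expr> <body>: <body> is at the end, add FOLLOW(<cond>) = { $, (, ), [, ] }.
Union: FOLLOW(<body>) = { $, (, ), [, ] }.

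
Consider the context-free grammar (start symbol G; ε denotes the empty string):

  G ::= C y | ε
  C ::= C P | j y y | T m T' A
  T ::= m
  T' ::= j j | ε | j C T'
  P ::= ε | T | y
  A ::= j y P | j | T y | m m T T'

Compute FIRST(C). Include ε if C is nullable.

From C ::= C P: add FIRST(C) = { j, m }.
C ::= j y y contributes {j}.
From C ::= T m T' A: add FIRST(T) = { m }.
Union: FIRST(C) = { j, m }.

{ j, m }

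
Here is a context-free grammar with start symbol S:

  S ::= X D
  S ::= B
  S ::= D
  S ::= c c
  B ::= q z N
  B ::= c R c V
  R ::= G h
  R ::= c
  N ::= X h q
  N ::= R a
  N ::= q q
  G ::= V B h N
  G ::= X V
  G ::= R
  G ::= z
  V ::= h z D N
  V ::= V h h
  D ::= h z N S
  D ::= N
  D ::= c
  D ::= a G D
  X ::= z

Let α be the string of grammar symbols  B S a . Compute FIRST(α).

{ c, q }

Add FIRST(B) = { c, q }; B is not nullable, stop.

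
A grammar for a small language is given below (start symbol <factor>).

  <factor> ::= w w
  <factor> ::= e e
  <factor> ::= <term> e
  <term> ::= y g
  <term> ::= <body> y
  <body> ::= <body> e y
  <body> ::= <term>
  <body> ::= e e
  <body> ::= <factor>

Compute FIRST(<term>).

{ e, w, y }

<term> ::= y g contributes {y}.
From <term> ::= <body> y: add FIRST(<body>) = { e, w, y }.
Union: FIRST(<term>) = { e, w, y }.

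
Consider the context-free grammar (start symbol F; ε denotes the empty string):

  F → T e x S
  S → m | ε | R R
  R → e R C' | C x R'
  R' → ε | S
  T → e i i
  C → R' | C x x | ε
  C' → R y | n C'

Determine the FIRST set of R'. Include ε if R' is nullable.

R' → ε contributes ε.
From R' → S: add FIRST(S) = { e, m, x, ε } (including ε since S is nullable).
Union: FIRST(R') = { e, m, x, ε }.

{ e, m, x, ε }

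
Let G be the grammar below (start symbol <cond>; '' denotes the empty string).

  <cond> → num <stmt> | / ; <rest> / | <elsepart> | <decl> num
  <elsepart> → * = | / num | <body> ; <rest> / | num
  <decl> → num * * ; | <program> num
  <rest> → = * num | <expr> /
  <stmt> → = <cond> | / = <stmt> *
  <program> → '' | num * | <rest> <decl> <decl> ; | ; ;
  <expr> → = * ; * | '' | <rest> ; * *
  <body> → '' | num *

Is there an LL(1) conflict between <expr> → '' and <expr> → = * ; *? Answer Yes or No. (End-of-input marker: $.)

FIRST('') = { '' } and FIRST(= * ; *) = { = }.
The first is nullable but FOLLOW(<expr>) = { / } is disjoint from FIRST of the second.

No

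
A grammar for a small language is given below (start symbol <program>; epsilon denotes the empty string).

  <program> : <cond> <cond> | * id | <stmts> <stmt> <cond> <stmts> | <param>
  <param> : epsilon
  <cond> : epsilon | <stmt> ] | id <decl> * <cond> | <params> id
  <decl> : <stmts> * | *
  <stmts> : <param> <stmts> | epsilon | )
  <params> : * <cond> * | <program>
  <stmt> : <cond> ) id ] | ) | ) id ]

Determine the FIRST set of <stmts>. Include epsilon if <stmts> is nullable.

From <stmts> : <param> <stmts>: <param>, <stmts> nullable, take FIRST(<param>) ∪ FIRST(<stmts>) = { ) }; also epsilon since the whole RHS is nullable.
<stmts> : epsilon contributes epsilon.
<stmts> : ) contributes {)}.
Union: FIRST(<stmts>) = { ), epsilon }.

{ ), epsilon }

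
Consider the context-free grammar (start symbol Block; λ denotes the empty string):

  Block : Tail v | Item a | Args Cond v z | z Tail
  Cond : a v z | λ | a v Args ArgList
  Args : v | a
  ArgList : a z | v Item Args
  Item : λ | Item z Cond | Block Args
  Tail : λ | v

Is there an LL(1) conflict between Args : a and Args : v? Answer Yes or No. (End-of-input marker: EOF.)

No

FIRST(a) = { a } and FIRST(v) = { v }.
The FIRST sets are disjoint and neither alternative is nullable — no conflict.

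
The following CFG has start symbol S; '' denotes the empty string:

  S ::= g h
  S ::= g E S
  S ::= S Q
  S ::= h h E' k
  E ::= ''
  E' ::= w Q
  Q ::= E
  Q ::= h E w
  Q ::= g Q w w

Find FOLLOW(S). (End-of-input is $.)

{ $, g, h }

S is the start symbol, so $ ∈ FOLLOW(S).
In S ::= g E S: S is at the end, add FOLLOW(S) = { $, g, h }.
In S ::= S Q: add FIRST(Q)\{''} = { g, h }.
  Since Q is nullable, also add FOLLOW(S) = { $, g, h }.
Union: FOLLOW(S) = { $, g, h }.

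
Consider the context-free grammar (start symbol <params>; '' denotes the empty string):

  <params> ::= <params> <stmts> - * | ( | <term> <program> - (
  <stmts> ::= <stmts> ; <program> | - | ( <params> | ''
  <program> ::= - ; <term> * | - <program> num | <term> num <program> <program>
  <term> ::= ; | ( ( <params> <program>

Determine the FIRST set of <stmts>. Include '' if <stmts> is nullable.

{ (, -, ;, '' }

From <stmts> ::= <stmts> ; <program>: <stmts> nullable, take FIRST(<stmts>) ∪ {;} = { (, -, ; }.
<stmts> ::= - contributes {-}.
<stmts> ::= ( <params> contributes {(}.
<stmts> ::= '' contributes ''.
Union: FIRST(<stmts>) = { (, -, ;, '' }.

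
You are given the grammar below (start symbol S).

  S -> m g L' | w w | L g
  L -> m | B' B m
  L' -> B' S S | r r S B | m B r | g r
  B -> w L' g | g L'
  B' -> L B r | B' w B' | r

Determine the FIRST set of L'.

From L' -> B' S S: add FIRST(B') = { m, r }.
L' -> r r S B contributes {r}.
L' -> m B r contributes {m}.
L' -> g r contributes {g}.
Union: FIRST(L') = { g, m, r }.

{ g, m, r }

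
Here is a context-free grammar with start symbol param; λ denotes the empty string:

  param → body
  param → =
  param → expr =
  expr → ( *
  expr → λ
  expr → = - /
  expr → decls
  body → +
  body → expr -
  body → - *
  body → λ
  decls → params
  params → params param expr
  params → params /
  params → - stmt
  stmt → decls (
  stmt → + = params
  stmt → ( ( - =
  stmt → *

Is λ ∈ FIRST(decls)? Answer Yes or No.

No

Nullable nonterminals: body, expr, param.
No production of decls has an RHS whose symbols are all nullable, so decls is not nullable.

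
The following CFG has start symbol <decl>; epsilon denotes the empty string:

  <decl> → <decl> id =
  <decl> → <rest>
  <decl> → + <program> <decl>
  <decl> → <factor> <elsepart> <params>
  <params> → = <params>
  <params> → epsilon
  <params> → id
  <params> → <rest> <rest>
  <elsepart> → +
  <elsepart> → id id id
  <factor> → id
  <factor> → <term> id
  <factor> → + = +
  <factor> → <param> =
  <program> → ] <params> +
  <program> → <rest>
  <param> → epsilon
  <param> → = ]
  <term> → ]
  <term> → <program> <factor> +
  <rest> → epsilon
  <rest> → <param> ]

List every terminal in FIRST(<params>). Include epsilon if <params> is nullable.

{ =, ], id, epsilon }

<params> → = <params> contributes {=}.
<params> → epsilon contributes epsilon.
<params> → id contributes {id}.
From <params> → <rest> <rest>: <rest>, <rest> nullable, take FIRST(<rest>) ∪ FIRST(<rest>) = { =, ] }; also epsilon since the whole RHS is nullable.
Union: FIRST(<params>) = { =, ], id, epsilon }.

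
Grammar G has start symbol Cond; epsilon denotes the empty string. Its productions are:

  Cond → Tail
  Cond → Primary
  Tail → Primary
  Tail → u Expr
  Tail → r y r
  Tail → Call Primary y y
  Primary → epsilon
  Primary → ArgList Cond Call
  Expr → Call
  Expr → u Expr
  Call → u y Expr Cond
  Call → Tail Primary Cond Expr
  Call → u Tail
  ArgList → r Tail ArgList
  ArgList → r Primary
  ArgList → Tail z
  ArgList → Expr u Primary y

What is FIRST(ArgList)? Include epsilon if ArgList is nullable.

{ r, u, z }

ArgList → r Tail ArgList contributes {r}.
ArgList → r Primary contributes {r}.
From ArgList → Tail z: Tail nullable, take FIRST(Tail) ∪ {z} = { r, u, z }.
From ArgList → Expr u Primary y: add FIRST(Expr) = { r, u, z }.
Union: FIRST(ArgList) = { r, u, z }.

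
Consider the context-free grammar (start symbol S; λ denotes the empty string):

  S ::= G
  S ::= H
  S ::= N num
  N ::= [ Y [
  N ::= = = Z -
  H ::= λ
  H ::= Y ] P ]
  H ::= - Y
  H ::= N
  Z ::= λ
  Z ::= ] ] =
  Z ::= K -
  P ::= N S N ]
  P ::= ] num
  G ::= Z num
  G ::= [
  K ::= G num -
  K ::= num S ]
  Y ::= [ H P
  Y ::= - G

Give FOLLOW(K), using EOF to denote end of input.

In Z ::= K -: add FIRST(-) = { - }.
Union: FOLLOW(K) = { - }.

{ - }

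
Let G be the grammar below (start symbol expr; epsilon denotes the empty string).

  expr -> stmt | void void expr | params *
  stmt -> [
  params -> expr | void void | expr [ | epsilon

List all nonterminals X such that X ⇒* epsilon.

{ params }

Directly nullable (have an epsilon-production): params.
No other nonterminal has a production whose RHS symbols are all nullable.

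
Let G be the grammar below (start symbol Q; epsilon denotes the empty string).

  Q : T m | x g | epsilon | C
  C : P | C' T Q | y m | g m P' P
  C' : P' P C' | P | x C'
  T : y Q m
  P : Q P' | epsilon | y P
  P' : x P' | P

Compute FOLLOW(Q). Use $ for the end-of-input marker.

{ $, g, m, x, y }

Q is the start symbol, so $ ∈ FOLLOW(Q).
In C : C' T Q: Q is at the end, add FOLLOW(C) = { $, g, m, x, y }.
In T : y Q m: add FIRST(m) = { m }.
In P : Q P': add FIRST(P')\{epsilon} = { g, x, y }.
  Since P' is nullable, also add FOLLOW(P) = { $, g, m, x, y }.
Union: FOLLOW(Q) = { $, g, m, x, y }.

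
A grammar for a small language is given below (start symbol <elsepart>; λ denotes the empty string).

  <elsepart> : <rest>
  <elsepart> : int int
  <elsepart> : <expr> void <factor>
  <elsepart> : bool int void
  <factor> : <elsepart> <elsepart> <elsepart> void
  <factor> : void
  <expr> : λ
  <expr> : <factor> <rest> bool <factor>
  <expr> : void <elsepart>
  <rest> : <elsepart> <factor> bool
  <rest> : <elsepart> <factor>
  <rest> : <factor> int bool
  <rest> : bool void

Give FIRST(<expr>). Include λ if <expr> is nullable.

<expr> : λ contributes λ.
From <expr> : <factor> <rest> bool <factor>: add FIRST(<factor>) = { bool, int, void }.
<expr> : void <elsepart> contributes {void}.
Union: FIRST(<expr>) = { bool, int, void, λ }.

{ bool, int, void, λ }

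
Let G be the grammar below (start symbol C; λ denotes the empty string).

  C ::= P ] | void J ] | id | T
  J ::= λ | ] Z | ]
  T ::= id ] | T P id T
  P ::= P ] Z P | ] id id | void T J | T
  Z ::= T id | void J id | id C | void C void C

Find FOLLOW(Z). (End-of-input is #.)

{ ], id, void }

In J ::= ] Z: Z is at the end, add FOLLOW(J) = { ], id }.
In P ::= P ] Z P: add FIRST(P) = { ], id, void }.
Union: FOLLOW(Z) = { ], id, void }.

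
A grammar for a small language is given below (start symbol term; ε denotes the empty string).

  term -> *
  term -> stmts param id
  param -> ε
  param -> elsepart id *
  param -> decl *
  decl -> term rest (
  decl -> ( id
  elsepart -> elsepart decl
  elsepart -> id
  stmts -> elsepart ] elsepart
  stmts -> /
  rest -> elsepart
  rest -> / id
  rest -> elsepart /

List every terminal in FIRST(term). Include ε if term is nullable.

{ *, /, id }

term -> * contributes {*}.
From term -> stmts param id: add FIRST(stmts) = { /, id }.
Union: FIRST(term) = { *, /, id }.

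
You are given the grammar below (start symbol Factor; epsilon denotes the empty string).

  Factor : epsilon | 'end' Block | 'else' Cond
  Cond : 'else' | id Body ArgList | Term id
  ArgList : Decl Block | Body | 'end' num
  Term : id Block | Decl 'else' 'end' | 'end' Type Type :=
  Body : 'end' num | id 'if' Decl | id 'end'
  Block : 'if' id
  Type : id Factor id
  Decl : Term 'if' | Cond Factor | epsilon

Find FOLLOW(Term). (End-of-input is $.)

In Cond : Term id: add FIRST(id) = { id }.
In Decl : Term 'if': add FIRST('if') = { 'if' }.
Union: FOLLOW(Term) = { 'if', id }.

{ 'if', id }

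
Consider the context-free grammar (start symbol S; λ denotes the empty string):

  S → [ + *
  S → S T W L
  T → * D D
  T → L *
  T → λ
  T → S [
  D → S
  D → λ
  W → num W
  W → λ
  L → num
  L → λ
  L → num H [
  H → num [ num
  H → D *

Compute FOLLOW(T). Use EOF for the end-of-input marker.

In S → S T W L: add FIRST(W L)\{λ} = { num }.
  Since W L is nullable, also add FOLLOW(S) = { EOF, *, [, num }.
Union: FOLLOW(T) = { EOF, *, [, num }.

{ EOF, *, [, num }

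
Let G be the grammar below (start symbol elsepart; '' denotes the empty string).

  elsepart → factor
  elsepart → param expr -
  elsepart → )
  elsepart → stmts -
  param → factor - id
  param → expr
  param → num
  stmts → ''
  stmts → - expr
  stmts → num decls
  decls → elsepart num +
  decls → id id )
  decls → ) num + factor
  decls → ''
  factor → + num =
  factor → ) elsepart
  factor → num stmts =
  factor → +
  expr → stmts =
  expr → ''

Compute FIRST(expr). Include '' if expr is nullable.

From expr → stmts =: stmts nullable, take FIRST(stmts) ∪ {=} = { -, =, num }.
expr → '' contributes ''.
Union: FIRST(expr) = { -, =, num, '' }.

{ -, =, num, '' }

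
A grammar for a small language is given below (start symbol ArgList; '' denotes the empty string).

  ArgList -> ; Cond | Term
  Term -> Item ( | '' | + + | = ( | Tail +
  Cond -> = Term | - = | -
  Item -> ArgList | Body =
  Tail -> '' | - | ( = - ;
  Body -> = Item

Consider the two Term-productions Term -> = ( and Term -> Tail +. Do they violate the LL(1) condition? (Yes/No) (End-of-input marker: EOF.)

FIRST(= () = { = } and FIRST(Tail +) = { (, +, - }.
The FIRST sets are disjoint and neither alternative is nullable — no conflict.

No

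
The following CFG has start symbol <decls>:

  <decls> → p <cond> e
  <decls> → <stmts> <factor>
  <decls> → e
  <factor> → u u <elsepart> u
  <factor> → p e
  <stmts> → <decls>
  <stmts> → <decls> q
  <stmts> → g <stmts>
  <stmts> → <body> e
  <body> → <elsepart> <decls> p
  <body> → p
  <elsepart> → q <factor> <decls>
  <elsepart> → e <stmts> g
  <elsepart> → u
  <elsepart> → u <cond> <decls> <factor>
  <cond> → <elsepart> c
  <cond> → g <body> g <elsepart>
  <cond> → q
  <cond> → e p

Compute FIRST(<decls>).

<decls> → p <cond> e contributes {p}.
From <decls> → <stmts> <factor>: add FIRST(<stmts>) = { e, g, p, q, u }.
<decls> → e contributes {e}.
Union: FIRST(<decls>) = { e, g, p, q, u }.

{ e, g, p, q, u }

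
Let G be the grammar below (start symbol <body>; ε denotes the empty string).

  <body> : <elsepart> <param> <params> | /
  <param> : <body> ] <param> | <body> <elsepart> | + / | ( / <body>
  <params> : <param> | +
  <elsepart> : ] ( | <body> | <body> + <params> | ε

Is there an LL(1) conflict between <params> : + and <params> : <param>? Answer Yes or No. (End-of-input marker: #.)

FIRST(+) = { + } and FIRST(<param>) = { (, +, /, ] }.
Both contain +, so the two alternatives are not disjoint — LL(1) conflict.

Yes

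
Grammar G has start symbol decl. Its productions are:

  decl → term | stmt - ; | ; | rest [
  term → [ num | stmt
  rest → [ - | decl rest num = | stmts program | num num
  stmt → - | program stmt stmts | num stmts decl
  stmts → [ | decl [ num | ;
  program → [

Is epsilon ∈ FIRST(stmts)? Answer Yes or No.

No nonterminal in this grammar is nullable.
No production of stmts has an RHS whose symbols are all nullable, so stmts is not nullable.

No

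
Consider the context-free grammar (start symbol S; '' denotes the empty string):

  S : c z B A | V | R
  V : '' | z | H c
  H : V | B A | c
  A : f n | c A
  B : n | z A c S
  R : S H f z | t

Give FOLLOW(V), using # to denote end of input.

{ #, c, f, n, z }

In S : V: V is at the end, add FOLLOW(S) = { #, c, f, n, z }.
In H : V: V is at the end, add FOLLOW(H) = { c, f }.
Union: FOLLOW(V) = { #, c, f, n, z }.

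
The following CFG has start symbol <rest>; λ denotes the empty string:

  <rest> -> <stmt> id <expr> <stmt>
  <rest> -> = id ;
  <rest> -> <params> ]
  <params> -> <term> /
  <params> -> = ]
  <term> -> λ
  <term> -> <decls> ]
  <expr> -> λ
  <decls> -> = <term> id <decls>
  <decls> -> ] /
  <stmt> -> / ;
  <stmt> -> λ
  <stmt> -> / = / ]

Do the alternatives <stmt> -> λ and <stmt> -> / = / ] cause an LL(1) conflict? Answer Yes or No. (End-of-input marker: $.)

FIRST(λ) = { λ } and FIRST(/ = / ]) = { / }.
The first is nullable but FOLLOW(<stmt>) = { $, id } is disjoint from FIRST of the second.

No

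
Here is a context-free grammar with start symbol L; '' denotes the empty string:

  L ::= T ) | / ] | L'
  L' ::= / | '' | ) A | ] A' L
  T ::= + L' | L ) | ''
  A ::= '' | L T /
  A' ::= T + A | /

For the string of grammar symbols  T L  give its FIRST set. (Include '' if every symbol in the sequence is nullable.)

{ ), +, /, ], '' }

Add FIRST(T)\{''} = { ), +, /, ] }; T is nullable, continue.
Add FIRST(L)\{''} = { ), +, /, ] }; L is nullable, continue.
Every symbol is nullable, so include ''.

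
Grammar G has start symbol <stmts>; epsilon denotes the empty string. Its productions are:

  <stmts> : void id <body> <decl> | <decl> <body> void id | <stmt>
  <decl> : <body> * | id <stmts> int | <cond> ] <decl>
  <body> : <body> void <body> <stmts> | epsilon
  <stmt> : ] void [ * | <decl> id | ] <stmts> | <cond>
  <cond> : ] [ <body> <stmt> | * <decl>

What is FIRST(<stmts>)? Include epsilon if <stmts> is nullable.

{ *, ], id, void }

<stmts> : void id <body> <decl> contributes {void}.
From <stmts> : <decl> <body> void id: add FIRST(<decl>) = { *, ], id, void }.
From <stmts> : <stmt>: add FIRST(<stmt>) = { *, ], id, void }.
Union: FIRST(<stmts>) = { *, ], id, void }.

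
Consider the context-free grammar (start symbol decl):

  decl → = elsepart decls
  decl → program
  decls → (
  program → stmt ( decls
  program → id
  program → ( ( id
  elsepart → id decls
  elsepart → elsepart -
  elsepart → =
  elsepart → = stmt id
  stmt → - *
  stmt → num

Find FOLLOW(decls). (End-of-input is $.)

{ $, (, - }

In decl → = elsepart decls: decls is at the end, add FOLLOW(decl) = { $ }.
In program → stmt ( decls: decls is at the end, add FOLLOW(program) = { $ }.
In elsepart → id decls: decls is at the end, add FOLLOW(elsepart) = { (, - }.
Union: FOLLOW(decls) = { $, (, - }.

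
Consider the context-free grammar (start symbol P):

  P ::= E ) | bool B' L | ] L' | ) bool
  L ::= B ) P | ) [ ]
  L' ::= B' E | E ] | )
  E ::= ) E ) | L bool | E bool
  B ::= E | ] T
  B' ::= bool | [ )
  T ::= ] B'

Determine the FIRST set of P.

From P ::= E ): add FIRST(E) = { ), ] }.
P ::= bool B' L contributes {bool}.
P ::= ] L' contributes {]}.
P ::= ) bool contributes {)}.
Union: FIRST(P) = { ), ], bool }.

{ ), ], bool }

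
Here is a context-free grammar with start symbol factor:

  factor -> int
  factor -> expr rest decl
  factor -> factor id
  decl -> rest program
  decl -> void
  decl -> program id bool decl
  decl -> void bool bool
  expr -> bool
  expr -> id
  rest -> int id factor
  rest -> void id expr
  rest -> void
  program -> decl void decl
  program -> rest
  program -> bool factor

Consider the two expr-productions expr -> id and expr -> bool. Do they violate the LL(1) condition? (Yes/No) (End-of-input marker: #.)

No

FIRST(id) = { id } and FIRST(bool) = { bool }.
The FIRST sets are disjoint and neither alternative is nullable — no conflict.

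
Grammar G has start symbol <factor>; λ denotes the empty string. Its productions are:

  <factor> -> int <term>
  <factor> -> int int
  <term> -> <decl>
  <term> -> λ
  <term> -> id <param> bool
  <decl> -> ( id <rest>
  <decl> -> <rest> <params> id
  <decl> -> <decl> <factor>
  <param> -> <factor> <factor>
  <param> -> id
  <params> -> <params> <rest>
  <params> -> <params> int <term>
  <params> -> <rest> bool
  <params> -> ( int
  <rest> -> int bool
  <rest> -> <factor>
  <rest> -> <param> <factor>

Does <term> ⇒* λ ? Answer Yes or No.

<term> has an λ-production, so <term> ⇒ λ.

Yes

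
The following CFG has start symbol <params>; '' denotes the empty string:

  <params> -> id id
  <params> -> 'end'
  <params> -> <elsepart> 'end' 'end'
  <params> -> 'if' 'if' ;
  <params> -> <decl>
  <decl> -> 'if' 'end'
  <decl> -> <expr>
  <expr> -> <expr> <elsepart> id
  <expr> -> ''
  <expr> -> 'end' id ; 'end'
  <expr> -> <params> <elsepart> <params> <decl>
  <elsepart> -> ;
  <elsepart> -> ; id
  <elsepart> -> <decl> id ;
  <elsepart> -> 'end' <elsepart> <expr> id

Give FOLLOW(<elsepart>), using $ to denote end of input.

{ $, 'end', 'if', ;, id }

In <params> -> <elsepart> 'end' 'end': add FIRST('end' 'end') = { 'end' }.
In <expr> -> <expr> <elsepart> id: add FIRST(id) = { id }.
In <expr> -> <params> <elsepart> <params> <decl>: add FIRST(<params> <decl>)\{''} = { 'end', 'if', ;, id }.
  Since <params> <decl> is nullable, also add FOLLOW(<expr>) = { $, 'end', 'if', ;, id }.
In <elsepart> -> 'end' <elsepart> <expr> id: add FIRST(<expr> id) = { 'end', 'if', ;, id }.
Union: FOLLOW(<elsepart>) = { $, 'end', 'if', ;, id }.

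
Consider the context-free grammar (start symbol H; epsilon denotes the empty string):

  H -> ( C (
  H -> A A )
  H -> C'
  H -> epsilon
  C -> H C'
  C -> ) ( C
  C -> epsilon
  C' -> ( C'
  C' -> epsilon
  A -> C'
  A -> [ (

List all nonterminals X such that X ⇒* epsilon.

Directly nullable (have an epsilon-production): H, C, C'.
A -> C' with every symbol nullable, so A is nullable.

{ A, C, C', H }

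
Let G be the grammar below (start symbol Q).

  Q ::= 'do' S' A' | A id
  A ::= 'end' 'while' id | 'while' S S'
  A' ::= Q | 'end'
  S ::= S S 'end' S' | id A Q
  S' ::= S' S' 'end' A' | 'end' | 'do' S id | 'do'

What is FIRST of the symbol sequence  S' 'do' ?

{ 'do', 'end' }

Add FIRST(S') = { 'do', 'end' }; S' is not nullable, stop.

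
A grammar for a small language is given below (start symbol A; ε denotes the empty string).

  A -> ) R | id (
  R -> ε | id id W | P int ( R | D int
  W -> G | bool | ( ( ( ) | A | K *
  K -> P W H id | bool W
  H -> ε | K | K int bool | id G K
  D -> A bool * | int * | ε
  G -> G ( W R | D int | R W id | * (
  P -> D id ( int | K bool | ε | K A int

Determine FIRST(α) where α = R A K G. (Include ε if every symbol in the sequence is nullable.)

Add FIRST(R)\{ε} = { (, ), *, bool, id, int }; R is nullable, continue.
Add FIRST(A) = { ), id }; A is not nullable, stop.

{ (, ), *, bool, id, int }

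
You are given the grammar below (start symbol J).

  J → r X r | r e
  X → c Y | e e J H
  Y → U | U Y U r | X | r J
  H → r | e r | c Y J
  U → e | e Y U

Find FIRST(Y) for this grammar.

{ c, e, r }

From Y → U: add FIRST(U) = { e }.
From Y → U Y U r: add FIRST(U) = { e }.
From Y → X: add FIRST(X) = { c, e }.
Y → r J contributes {r}.
Union: FIRST(Y) = { c, e, r }.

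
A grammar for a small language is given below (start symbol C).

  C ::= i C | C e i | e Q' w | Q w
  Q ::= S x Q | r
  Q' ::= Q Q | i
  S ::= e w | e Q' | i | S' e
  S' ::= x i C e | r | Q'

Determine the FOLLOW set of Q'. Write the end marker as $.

{ e, w, x }

In C ::= e Q' w: add FIRST(w) = { w }.
In S ::= e Q': Q' is at the end, add FOLLOW(S) = { x }.
In S' ::= Q': Q' is at the end, add FOLLOW(S') = { e }.
Union: FOLLOW(Q') = { e, w, x }.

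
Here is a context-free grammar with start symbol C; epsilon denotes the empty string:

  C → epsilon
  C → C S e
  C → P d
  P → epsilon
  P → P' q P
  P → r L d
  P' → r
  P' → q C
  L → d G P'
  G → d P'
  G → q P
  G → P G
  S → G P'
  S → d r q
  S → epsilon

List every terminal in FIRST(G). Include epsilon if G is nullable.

G → d P' contributes {d}.
G → q P contributes {q}.
From G → P G: P nullable, take FIRST(P) ∪ FIRST(G) = { d, q, r }.
Union: FIRST(G) = { d, q, r }.

{ d, q, r }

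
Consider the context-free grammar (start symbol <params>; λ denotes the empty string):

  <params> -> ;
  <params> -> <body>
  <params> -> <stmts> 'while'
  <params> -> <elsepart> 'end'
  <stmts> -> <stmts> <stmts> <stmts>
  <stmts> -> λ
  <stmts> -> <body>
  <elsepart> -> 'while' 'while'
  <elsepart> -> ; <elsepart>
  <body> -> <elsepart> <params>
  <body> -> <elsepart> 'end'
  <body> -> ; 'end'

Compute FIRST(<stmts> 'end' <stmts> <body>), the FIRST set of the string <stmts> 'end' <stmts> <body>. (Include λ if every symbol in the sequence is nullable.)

{ 'end', 'while', ; }

Add FIRST(<stmts>)\{λ} = { 'while', ; }; <stmts> is nullable, continue.
'end' is a terminal; add {'end'} and stop.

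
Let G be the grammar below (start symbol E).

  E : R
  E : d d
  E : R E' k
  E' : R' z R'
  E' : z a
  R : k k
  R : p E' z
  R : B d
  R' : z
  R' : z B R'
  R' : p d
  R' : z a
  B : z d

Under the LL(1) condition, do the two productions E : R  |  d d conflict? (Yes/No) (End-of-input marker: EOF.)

FIRST(R) = { k, p, z } and FIRST(d d) = { d }.
The FIRST sets are disjoint and neither alternative is nullable — no conflict.

No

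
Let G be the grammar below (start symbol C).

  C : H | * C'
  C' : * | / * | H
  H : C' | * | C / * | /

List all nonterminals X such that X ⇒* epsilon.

{ } (none)

No nonterminal has an empty production or an RHS whose symbols are all nullable.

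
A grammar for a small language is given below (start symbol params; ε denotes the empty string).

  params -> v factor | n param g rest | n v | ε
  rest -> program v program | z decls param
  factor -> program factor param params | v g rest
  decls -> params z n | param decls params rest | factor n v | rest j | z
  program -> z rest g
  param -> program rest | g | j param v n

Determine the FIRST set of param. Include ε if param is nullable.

{ g, j, z }

From param -> program rest: add FIRST(program) = { z }.
param -> g contributes {g}.
param -> j param v n contributes {j}.
Union: FIRST(param) = { g, j, z }.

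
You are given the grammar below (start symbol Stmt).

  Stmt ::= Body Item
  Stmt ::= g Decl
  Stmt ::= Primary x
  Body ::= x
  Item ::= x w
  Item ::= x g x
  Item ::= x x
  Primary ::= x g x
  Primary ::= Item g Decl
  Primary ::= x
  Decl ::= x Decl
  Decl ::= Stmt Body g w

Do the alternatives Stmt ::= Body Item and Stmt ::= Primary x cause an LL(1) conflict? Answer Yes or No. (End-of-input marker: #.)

FIRST(Body Item) = { x } and FIRST(Primary x) = { x }.
Both contain x, so the two alternatives are not disjoint — LL(1) conflict.

Yes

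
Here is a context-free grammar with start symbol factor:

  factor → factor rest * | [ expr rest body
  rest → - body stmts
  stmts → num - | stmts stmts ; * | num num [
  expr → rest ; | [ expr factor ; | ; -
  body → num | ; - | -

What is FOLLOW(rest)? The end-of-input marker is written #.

In factor → factor rest *: add FIRST(*) = { * }.
In factor → [ expr rest body: add FIRST(body) = { -, ;, num }.
In expr → rest ;: add FIRST(;) = { ; }.
Union: FOLLOW(rest) = { *, -, ;, num }.

{ *, -, ;, num }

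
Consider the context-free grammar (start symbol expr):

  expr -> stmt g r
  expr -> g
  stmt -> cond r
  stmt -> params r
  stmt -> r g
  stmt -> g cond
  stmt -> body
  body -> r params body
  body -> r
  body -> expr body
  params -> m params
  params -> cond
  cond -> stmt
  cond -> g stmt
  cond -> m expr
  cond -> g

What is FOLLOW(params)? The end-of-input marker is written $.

{ g, m, r }

In stmt -> params r: add FIRST(r) = { r }.
In body -> r params body: add FIRST(body) = { g, m, r }.
In params -> m params: params is at the end, add FOLLOW(params) = { g, m, r }.
Union: FOLLOW(params) = { g, m, r }.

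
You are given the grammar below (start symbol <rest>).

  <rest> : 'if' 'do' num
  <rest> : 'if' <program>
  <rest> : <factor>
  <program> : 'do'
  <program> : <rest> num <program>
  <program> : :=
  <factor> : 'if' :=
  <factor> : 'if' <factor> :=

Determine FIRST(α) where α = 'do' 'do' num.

'do' is a terminal; add {'do'} and stop.

{ 'do' }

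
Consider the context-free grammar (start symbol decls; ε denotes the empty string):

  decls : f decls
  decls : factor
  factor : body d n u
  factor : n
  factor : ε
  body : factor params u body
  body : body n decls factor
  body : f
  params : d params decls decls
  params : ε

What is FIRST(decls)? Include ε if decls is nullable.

decls : f decls contributes {f}.
From decls : factor: add FIRST(factor) = { d, f, n, u, ε } (including ε since factor is nullable).
Union: FIRST(decls) = { d, f, n, u, ε }.

{ d, f, n, u, ε }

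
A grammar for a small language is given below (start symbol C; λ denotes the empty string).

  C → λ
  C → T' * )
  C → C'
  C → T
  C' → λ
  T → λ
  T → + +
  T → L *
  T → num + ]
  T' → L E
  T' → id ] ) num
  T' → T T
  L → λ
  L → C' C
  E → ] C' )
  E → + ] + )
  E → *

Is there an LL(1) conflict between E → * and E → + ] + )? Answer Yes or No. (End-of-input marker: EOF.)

FIRST(*) = { * } and FIRST(+ ] + )) = { + }.
The FIRST sets are disjoint and neither alternative is nullable — no conflict.

No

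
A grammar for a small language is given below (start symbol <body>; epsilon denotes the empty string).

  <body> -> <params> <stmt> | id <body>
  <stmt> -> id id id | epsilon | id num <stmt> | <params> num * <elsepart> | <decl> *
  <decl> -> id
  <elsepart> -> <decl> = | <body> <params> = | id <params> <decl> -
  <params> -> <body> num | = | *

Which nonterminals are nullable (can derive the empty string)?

{ <stmt> }

Directly nullable (have an epsilon-production): <stmt>.
No other nonterminal has a production whose RHS symbols are all nullable.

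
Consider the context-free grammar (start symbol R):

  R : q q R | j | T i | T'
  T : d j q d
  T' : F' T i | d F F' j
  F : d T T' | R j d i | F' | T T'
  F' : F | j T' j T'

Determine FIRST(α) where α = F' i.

Add FIRST(F') = { d, j, q }; F' is not nullable, stop.

{ d, j, q }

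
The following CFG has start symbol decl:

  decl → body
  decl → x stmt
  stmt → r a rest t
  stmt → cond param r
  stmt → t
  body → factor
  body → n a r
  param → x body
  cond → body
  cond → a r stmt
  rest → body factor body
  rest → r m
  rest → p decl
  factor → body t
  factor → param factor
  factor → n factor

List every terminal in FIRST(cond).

{ a, n, x }

From cond → body: add FIRST(body) = { n, x }.
cond → a r stmt contributes {a}.
Union: FIRST(cond) = { a, n, x }.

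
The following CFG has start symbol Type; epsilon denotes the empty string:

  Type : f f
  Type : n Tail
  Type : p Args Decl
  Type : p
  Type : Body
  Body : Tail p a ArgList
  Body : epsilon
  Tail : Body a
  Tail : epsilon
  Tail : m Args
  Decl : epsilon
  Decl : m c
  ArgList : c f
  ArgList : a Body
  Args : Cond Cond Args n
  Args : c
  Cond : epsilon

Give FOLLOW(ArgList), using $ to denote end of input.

{ $, a }

In Body : Tail p a ArgList: ArgList is at the end, add FOLLOW(Body) = { $, a }.
Union: FOLLOW(ArgList) = { $, a }.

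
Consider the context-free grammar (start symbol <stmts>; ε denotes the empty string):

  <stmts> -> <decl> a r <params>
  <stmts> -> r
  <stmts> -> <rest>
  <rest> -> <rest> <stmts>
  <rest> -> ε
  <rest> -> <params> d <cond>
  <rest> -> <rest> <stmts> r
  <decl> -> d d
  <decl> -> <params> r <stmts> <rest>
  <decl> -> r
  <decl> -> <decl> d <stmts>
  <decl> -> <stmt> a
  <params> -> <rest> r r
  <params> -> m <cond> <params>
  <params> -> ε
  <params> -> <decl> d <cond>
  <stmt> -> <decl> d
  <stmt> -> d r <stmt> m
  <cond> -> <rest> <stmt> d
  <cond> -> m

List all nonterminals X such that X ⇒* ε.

Directly nullable (have an ε-production): <rest>, <params>.
<stmts> -> <rest> with every symbol nullable, so <stmts> is nullable.
No other nonterminal has a production whose RHS symbols are all nullable.

{ <params>, <rest>, <stmts> }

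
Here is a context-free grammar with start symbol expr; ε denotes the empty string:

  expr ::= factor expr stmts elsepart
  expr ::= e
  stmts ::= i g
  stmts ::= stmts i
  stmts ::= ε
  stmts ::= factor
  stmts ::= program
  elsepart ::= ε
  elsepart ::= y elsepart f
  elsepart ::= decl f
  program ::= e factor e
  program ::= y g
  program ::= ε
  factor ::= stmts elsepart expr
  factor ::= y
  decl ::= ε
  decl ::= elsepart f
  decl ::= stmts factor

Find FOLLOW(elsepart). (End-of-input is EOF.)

In expr ::= factor expr stmts elsepart: elsepart is at the end, add FOLLOW(expr) = { EOF, e, f, i, y }.
In elsepart ::= y elsepart f: add FIRST(f) = { f }.
In factor ::= stmts elsepart expr: add FIRST(expr) = { e, f, i, y }.
In decl ::= elsepart f: add FIRST(f) = { f }.
Union: FOLLOW(elsepart) = { EOF, e, f, i, y }.

{ EOF, e, f, i, y }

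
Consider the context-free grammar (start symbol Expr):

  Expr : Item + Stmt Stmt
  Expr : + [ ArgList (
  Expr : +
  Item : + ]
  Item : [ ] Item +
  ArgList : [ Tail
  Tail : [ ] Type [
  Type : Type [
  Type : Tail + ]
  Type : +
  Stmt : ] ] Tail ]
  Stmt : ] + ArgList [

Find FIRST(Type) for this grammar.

{ +, [ }

From Type : Type [: add FIRST(Type) = { +, [ }.
From Type : Tail + ]: add FIRST(Tail) = { [ }.
Type : + contributes {+}.
Union: FIRST(Type) = { +, [ }.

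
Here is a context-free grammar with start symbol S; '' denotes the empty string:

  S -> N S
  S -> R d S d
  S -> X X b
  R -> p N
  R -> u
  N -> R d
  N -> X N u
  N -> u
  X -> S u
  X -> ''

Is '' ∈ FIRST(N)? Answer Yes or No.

Nullable nonterminals: X.
No production of N has an RHS whose symbols are all nullable, so N is not nullable.

No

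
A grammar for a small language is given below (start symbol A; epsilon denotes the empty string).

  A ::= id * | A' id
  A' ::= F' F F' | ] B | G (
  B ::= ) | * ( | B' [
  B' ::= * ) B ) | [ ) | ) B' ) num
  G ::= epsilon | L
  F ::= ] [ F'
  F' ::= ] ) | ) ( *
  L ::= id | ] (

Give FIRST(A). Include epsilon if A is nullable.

A ::= id * contributes {id}.
From A ::= A' id: add FIRST(A') = { (, ), ], id }.
Union: FIRST(A) = { (, ), ], id }.

{ (, ), ], id }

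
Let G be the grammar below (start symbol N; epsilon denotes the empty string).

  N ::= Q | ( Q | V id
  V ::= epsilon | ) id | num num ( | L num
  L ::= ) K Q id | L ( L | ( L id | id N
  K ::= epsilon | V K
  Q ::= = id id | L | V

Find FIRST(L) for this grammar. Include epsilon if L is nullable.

L ::= ) K Q id contributes {)}.
From L ::= L ( L: add FIRST(L) = { (, ), id }.
L ::= ( L id contributes {(}.
L ::= id N contributes {id}.
Union: FIRST(L) = { (, ), id }.

{ (, ), id }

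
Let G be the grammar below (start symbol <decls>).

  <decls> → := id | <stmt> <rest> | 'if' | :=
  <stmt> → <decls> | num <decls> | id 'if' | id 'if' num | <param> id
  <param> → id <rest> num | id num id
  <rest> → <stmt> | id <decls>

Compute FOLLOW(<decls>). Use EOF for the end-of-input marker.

{ EOF, 'if', :=, id, num }

<decls> is the start symbol, so EOF ∈ FOLLOW(<decls>).
In <stmt> → <decls>: <decls> is at the end, add FOLLOW(<stmt>) = { EOF, 'if', :=, id, num }.
In <stmt> → num <decls>: <decls> is at the end, add FOLLOW(<stmt>) = { EOF, 'if', :=, id, num }.
In <rest> → id <decls>: <decls> is at the end, add FOLLOW(<rest>) = { EOF, 'if', :=, id, num }.
Union: FOLLOW(<decls>) = { EOF, 'if', :=, id, num }.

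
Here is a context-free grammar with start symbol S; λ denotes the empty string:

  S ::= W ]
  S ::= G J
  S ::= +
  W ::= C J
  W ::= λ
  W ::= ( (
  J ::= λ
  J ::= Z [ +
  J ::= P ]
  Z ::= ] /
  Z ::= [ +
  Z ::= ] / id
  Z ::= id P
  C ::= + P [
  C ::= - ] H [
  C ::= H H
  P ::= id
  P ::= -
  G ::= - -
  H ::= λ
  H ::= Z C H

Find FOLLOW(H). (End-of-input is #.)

In C ::= - ] H [: add FIRST([) = { [ }.
In C ::= H H: add FIRST(H)\{λ} = { [, ], id }.
  Since H is nullable, also add FOLLOW(C) = { -, [, ], id }.
In C ::= H H: H is at the end, add FOLLOW(C) = { -, [, ], id }.
In H ::= Z C H: H is at the end, add FOLLOW(H) = { -, [, ], id }.
Union: FOLLOW(H) = { -, [, ], id }.

{ -, [, ], id }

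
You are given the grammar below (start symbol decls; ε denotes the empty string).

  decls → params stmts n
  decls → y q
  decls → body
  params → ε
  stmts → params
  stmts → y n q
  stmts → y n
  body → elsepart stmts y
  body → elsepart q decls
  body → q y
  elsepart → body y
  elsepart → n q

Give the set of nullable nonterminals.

Directly nullable (have an ε-production): params.
stmts → params with every symbol nullable, so stmts is nullable.
No other nonterminal has a production whose RHS symbols are all nullable.

{ params, stmts }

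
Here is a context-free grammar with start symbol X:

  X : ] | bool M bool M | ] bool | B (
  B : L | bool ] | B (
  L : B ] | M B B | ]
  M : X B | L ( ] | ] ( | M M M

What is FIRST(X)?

X : ] contributes {]}.
X : bool M bool M contributes {bool}.
X : ] bool contributes {]}.
From X : B (: add FIRST(B) = { ], bool }.
Union: FIRST(X) = { ], bool }.

{ ], bool }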